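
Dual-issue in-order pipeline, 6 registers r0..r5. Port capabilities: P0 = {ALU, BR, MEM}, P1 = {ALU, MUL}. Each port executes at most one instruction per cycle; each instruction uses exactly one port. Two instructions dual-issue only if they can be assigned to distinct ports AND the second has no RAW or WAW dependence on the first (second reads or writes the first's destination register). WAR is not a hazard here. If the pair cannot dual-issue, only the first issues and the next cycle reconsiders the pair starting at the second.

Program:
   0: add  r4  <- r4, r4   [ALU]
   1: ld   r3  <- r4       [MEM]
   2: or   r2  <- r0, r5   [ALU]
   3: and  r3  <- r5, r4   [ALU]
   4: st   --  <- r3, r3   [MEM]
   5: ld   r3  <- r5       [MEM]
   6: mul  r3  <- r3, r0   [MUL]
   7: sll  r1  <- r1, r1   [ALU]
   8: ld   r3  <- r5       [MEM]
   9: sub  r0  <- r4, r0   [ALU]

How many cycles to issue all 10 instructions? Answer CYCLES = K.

t=0 i0:add.ALU ; RAW r4
t=1 i1+i2:ld.MEM/or.ALU ; pair
t=2 i3:and.ALU ; RAW r3
t=3 i4:st.MEM ; no-port MEM/MEM
t=4 i5:ld.MEM ; RAW+WAW r3
t=5 i6+i7:mul.MUL/sll.ALU ; pair
t=6 i8+i9:ld.MEM/sub.ALU ; pair

CYCLES = 7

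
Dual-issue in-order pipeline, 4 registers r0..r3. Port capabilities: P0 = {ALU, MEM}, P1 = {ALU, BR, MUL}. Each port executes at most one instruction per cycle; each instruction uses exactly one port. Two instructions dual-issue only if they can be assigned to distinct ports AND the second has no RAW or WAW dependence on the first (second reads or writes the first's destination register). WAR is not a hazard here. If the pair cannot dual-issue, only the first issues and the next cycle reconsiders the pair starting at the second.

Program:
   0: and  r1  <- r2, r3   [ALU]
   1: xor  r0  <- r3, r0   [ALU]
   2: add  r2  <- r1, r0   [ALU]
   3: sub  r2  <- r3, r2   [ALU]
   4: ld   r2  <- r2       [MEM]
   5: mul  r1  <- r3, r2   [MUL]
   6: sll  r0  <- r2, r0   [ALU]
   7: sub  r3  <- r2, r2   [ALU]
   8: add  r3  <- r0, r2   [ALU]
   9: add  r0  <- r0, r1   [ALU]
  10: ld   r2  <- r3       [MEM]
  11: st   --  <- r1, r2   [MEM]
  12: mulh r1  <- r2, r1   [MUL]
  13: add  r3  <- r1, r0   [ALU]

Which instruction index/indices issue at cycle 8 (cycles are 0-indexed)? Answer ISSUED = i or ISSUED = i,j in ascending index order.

ISSUED = 11,12

#0 head=0: and;xor i0,i1 pair
#1 head=2: add i2 RAW+WAW r2
#2 head=3: sub i3 RAW+WAW r2
#3 head=4: ld i4 RAW r2
#4 head=5: mul;sll i5,i6 pair
#5 head=7: sub i7 WAW r3
#6 head=8: add;add i8,i9 pair
#7 head=10: ld i10 no-port MEM/MEM
#8 head=11: st;mulh i11,i12 pair
#9 head=13: add i13 tail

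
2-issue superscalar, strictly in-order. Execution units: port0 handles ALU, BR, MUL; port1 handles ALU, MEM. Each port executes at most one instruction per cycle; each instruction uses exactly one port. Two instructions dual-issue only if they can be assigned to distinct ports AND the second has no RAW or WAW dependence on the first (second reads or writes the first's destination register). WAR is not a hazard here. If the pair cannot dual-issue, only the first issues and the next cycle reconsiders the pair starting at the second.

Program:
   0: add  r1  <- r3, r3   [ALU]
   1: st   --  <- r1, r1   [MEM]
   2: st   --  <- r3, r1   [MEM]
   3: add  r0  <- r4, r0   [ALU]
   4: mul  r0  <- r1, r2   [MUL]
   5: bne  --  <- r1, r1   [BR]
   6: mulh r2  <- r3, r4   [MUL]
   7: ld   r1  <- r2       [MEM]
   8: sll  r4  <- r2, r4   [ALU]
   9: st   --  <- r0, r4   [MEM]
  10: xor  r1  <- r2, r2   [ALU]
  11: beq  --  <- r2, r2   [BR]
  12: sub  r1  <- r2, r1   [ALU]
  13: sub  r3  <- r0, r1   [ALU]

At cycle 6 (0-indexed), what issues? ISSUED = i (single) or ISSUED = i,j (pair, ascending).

c0: i0 add.ALU  RAW r1
c1: i1 st.MEM  no-port MEM/MEM
c2: i2&i3 st.MEM+add.ALU  2-wide
c3: i4 mul.MUL  no-port MUL/BR
c4: i5 bne.BR  no-port BR/MUL
c5: i6 mulh.MUL  RAW r2
c6: i7&i8 ld.MEM+sll.ALU  2-wide
c7: i9&i10 st.MEM+xor.ALU  2-wide
c8: i11&i12 beq.BR+sub.ALU  2-wide
c9: i13 sub.ALU  tail

ISSUED = 7,8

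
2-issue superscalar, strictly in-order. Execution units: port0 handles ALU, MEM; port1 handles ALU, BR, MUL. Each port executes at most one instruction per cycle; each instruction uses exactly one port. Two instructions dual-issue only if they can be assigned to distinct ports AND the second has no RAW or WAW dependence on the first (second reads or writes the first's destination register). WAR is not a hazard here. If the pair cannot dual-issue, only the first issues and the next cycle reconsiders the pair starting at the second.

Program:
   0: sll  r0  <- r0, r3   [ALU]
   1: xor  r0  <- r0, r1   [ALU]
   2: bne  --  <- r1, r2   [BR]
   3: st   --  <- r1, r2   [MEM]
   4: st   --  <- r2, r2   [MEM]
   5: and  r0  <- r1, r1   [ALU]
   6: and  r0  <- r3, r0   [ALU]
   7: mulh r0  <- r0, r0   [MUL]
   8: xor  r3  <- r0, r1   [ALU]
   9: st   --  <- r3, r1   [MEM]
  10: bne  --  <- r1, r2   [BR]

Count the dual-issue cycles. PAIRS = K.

#0 head=0: sll i0 RAW+WAW r0
#1 head=1: xor bne i1&i2 2-wide
#2 head=3: st i3 no-port MEM/MEM
#3 head=4: st and i4&i5 2-wide
#4 head=6: and i6 RAW+WAW r0
#5 head=7: mulh i7 RAW r0
#6 head=8: xor i8 RAW r3
#7 head=9: st bne i9&i10 2-wide

PAIRS = 3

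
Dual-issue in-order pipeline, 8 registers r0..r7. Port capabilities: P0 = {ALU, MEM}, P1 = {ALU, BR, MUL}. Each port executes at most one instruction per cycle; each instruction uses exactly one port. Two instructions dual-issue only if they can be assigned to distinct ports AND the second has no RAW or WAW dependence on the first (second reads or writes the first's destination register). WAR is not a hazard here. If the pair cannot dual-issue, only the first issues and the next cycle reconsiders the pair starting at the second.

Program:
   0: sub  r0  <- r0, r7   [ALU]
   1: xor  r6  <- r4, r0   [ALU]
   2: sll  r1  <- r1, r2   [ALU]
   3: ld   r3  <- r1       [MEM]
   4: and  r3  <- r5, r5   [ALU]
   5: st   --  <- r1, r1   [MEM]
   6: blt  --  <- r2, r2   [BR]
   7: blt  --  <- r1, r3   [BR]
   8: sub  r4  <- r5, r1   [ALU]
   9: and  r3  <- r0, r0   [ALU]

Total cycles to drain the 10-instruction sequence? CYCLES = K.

0. sub @i0  | RAW r0
1. xor;sll @i1,i2  | pair
2. ld @i3  | WAW r3
3. and;st @i4,i5  | pair
4. blt @i6  | no-port BR/BR
5. blt;sub @i7,i8  | pair
6. and @i9  | tail

CYCLES = 7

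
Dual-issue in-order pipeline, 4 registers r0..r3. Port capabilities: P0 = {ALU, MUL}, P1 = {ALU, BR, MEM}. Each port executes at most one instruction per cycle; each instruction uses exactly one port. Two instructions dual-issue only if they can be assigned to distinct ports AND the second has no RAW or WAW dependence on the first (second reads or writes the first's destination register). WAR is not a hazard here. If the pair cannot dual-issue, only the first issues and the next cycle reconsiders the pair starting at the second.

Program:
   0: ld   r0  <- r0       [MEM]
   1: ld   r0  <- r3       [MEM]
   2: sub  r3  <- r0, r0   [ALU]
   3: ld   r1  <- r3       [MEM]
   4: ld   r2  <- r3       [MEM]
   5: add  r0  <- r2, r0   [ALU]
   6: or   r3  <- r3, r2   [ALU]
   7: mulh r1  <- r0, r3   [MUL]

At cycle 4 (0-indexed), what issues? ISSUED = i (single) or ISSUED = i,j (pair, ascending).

ISSUED = 4

[0] i0  ld  -- no-port MEM/MEM
[1] i1  ld  -- RAW r0
[2] i2  sub  -- RAW r3
[3] i3  ld  -- no-port MEM/MEM
[4] i4  ld  -- RAW r2
[5] i5,i6  add;or  -- pair
[6] i7  mulh  -- tail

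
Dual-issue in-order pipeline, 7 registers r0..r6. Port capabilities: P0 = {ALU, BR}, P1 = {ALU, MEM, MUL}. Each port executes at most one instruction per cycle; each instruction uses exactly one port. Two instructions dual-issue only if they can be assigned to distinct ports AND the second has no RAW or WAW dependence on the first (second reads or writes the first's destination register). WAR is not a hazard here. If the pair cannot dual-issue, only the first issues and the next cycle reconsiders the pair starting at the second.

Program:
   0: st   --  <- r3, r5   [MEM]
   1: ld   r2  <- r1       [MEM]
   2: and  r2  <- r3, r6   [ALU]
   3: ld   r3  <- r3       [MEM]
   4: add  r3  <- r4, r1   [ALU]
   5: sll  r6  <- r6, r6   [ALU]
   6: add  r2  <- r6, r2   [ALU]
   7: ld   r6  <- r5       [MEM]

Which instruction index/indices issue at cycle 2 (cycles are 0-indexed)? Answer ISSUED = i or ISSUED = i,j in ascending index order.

ISSUED = 2,3

t=0 i0:st.MEM ; no-port MEM/MEM
t=1 i1:ld.MEM ; WAW r2
t=2 i2/i3:and.ALU/ld.MEM ; dual
t=3 i4/i5:add.ALU/sll.ALU ; dual
t=4 i6/i7:add.ALU/ld.MEM ; dual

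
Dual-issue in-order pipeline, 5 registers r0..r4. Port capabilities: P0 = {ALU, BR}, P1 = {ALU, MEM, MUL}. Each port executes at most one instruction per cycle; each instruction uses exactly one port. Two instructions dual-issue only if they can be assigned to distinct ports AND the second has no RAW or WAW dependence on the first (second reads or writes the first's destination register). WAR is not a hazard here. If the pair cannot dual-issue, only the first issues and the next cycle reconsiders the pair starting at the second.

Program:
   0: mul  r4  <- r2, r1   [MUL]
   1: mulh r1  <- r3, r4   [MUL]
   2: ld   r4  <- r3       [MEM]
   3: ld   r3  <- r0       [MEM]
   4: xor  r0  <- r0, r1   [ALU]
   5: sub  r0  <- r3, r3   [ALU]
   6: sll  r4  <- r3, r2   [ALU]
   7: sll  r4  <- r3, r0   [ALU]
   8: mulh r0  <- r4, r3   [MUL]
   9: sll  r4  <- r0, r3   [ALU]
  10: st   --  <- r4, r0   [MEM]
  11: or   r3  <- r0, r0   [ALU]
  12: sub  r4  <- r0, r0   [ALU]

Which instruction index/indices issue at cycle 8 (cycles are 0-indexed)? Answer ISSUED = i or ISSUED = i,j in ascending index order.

ISSUED = 10,11

c0: i0 mul.MUL  no-port MUL/MUL
c1: i1 mulh.MUL  no-port MUL/MEM
c2: i2 ld.MEM  no-port MEM/MEM
c3: i3&i4 ld.MEM+xor.ALU  dual
c4: i5&i6 sub.ALU+sll.ALU  dual
c5: i7 sll.ALU  RAW r4
c6: i8 mulh.MUL  RAW r0
c7: i9 sll.ALU  RAW r4
c8: i10&i11 st.MEM+or.ALU  dual
c9: i12 sub.ALU  tail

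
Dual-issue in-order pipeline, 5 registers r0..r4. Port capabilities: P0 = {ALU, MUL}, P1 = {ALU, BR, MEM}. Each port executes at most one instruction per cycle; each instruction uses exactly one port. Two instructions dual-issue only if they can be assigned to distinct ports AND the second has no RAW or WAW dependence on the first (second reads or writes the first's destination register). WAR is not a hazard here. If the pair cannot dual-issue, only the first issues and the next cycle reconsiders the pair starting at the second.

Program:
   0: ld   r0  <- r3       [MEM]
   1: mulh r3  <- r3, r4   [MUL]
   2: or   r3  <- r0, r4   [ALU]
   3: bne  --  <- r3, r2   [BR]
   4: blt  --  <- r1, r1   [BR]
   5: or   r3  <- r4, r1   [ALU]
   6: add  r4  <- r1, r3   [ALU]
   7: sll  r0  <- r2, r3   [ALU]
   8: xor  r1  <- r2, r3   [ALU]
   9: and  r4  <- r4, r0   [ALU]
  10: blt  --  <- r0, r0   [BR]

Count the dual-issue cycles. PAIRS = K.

PAIRS = 4

t=0 i0&i1:ld.MEM mulh.MUL ; 2-wide
t=1 i2:or.ALU ; RAW r3
t=2 i3:bne.BR ; no-port BR/BR
t=3 i4&i5:blt.BR or.ALU ; 2-wide
t=4 i6&i7:add.ALU sll.ALU ; 2-wide
t=5 i8&i9:xor.ALU and.ALU ; 2-wide
t=6 i10:blt.BR ; tail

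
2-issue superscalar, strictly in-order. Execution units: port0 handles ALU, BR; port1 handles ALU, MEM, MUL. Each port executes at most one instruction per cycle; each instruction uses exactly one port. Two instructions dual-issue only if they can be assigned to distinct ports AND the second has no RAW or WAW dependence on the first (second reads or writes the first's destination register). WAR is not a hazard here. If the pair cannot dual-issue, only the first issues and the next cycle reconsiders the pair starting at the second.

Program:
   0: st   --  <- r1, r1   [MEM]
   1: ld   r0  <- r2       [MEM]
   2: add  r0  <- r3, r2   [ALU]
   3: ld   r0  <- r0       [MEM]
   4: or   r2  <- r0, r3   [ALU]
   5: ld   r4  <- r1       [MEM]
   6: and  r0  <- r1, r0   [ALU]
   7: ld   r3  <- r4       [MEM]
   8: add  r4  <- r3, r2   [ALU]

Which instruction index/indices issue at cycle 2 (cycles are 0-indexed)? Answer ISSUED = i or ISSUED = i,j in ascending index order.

  cy0 -> i0 (st.MEM) no-port MEM/MEM
  cy1 -> i1 (ld.MEM) WAW r0
  cy2 -> i2 (add.ALU) RAW+WAW r0
  cy3 -> i3 (ld.MEM) RAW r0
  cy4 -> i4,i5 (or.ALU+ld.MEM) 2-wide
  cy5 -> i6,i7 (and.ALU+ld.MEM) 2-wide
  cy6 -> i8 (add.ALU) tail

ISSUED = 2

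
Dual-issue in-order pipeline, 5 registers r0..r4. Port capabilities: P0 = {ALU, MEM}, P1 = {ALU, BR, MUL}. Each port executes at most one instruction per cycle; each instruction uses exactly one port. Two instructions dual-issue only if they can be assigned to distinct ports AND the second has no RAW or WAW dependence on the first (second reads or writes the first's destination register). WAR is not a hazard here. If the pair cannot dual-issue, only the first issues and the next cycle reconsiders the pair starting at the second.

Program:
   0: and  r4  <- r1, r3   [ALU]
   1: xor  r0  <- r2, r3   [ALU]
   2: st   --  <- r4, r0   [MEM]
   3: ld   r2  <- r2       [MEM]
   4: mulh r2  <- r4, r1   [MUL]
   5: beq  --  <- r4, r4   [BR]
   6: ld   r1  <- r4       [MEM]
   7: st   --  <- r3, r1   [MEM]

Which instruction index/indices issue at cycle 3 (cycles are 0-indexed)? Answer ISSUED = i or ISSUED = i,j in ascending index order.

0. and.ALU;xor.ALU @i0&i1  | 2-wide
1. st.MEM @i2  | no-port MEM/MEM
2. ld.MEM @i3  | WAW r2
3. mulh.MUL @i4  | no-port MUL/BR
4. beq.BR;ld.MEM @i5&i6  | 2-wide
5. st.MEM @i7  | tail

ISSUED = 4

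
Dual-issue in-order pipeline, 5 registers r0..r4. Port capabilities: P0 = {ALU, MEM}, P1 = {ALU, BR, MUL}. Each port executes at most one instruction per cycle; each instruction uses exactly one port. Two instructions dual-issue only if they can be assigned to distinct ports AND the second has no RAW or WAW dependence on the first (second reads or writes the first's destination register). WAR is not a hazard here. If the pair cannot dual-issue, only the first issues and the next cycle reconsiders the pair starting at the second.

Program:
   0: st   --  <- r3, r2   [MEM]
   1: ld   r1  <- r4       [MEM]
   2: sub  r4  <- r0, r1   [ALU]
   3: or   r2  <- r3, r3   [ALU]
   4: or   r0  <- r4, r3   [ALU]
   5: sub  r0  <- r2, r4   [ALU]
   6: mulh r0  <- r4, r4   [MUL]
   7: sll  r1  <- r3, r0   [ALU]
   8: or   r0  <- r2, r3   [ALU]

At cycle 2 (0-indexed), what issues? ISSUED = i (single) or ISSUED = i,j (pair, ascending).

ISSUED = 2,3

c0: i0 st  no-port MEM/MEM
c1: i1 ld  RAW r1
c2: i2+i3 sub or  pair
c3: i4 or  WAW r0
c4: i5 sub  WAW r0
c5: i6 mulh  RAW r0
c6: i7+i8 sll or  pair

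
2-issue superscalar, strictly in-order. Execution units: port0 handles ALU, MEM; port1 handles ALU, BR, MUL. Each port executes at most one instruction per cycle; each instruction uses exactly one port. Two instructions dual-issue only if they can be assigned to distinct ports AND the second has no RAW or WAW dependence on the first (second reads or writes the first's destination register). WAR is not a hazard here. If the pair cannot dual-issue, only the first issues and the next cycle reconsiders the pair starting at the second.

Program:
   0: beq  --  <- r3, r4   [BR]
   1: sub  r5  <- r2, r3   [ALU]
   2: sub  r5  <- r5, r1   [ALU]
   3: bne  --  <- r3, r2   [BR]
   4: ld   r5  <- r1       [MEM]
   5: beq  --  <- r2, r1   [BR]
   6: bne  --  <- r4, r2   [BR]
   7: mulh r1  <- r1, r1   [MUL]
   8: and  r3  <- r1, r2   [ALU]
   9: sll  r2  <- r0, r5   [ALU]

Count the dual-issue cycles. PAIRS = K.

PAIRS = 4

c0: i0,i1 beq.BR sub.ALU  2-wide
c1: i2,i3 sub.ALU bne.BR  2-wide
c2: i4,i5 ld.MEM beq.BR  2-wide
c3: i6 bne.BR  no-port BR/MUL
c4: i7 mulh.MUL  RAW r1
c5: i8,i9 and.ALU sll.ALU  2-wide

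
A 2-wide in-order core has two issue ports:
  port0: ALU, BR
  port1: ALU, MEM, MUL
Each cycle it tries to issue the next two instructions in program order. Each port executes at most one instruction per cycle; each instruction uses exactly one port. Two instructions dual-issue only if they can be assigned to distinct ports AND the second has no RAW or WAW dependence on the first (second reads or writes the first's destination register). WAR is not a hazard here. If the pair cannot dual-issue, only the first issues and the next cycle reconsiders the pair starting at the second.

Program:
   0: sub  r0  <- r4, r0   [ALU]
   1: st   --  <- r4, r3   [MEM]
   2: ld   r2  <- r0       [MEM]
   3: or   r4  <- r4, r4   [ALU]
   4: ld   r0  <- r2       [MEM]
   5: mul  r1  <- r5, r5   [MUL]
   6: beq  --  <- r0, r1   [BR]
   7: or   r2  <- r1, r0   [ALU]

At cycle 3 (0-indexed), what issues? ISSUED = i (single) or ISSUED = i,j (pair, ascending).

ISSUED = 5

c0: i0,i1 sub.ALU st.MEM  2-wide
c1: i2,i3 ld.MEM or.ALU  2-wide
c2: i4 ld.MEM  no-port MEM/MUL
c3: i5 mul.MUL  RAW r1
c4: i6,i7 beq.BR or.ALU  2-wide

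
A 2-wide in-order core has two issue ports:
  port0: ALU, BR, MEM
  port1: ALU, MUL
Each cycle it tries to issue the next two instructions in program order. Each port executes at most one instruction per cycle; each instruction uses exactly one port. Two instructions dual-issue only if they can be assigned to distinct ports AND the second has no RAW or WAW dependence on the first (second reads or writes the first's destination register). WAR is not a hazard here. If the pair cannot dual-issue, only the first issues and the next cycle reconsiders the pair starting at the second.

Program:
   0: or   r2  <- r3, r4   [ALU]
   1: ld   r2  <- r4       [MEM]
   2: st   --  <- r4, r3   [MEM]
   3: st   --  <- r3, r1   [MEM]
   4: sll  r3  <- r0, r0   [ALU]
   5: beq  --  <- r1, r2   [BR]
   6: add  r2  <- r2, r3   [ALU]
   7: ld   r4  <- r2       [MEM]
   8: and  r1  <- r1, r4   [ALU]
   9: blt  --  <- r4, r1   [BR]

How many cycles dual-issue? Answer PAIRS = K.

t=0 i0:or.ALU ; WAW r2
t=1 i1:ld.MEM ; no-port MEM/MEM
t=2 i2:st.MEM ; no-port MEM/MEM
t=3 i3+i4:st.MEM/sll.ALU ; 2-wide
t=4 i5+i6:beq.BR/add.ALU ; 2-wide
t=5 i7:ld.MEM ; RAW r4
t=6 i8:and.ALU ; RAW r1
t=7 i9:blt.BR ; tail

PAIRS = 2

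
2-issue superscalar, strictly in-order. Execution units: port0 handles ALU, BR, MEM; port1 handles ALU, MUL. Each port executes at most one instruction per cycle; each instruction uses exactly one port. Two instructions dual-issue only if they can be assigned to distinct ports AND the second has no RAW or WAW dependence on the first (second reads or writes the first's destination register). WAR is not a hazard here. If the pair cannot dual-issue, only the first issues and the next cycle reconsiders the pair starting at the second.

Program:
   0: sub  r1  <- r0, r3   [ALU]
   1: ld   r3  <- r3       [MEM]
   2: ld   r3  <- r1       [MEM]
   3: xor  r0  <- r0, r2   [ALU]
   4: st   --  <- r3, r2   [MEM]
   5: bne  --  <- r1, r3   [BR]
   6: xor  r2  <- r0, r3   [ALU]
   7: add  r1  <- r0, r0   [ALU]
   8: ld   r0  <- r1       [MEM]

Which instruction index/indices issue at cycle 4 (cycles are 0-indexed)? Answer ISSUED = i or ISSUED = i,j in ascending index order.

ISSUED = 7

#0 head=0: sub;ld i0/i1 dual
#1 head=2: ld;xor i2/i3 dual
#2 head=4: st i4 no-port MEM/BR
#3 head=5: bne;xor i5/i6 dual
#4 head=7: add i7 RAW r1
#5 head=8: ld i8 tail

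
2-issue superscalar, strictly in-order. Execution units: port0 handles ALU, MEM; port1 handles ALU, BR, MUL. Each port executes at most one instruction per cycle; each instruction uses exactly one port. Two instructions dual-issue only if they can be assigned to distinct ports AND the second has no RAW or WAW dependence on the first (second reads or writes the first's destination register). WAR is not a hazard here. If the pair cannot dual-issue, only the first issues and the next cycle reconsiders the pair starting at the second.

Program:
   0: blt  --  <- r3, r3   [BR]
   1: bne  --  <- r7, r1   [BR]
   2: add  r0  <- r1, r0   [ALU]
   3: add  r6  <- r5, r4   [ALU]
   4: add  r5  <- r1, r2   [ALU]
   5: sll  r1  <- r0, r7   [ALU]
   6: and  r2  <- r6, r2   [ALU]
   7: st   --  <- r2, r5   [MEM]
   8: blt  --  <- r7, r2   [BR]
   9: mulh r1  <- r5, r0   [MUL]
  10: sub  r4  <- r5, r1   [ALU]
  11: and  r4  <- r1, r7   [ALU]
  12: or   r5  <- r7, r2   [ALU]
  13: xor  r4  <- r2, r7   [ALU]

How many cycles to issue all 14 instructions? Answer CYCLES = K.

CYCLES = 9

c0: i0 blt  no-port BR/BR
c1: i1/i2 bne;add  pair
c2: i3/i4 add;add  pair
c3: i5/i6 sll;and  pair
c4: i7/i8 st;blt  pair
c5: i9 mulh  RAW r1
c6: i10 sub  WAW r4
c7: i11/i12 and;or  pair
c8: i13 xor  tail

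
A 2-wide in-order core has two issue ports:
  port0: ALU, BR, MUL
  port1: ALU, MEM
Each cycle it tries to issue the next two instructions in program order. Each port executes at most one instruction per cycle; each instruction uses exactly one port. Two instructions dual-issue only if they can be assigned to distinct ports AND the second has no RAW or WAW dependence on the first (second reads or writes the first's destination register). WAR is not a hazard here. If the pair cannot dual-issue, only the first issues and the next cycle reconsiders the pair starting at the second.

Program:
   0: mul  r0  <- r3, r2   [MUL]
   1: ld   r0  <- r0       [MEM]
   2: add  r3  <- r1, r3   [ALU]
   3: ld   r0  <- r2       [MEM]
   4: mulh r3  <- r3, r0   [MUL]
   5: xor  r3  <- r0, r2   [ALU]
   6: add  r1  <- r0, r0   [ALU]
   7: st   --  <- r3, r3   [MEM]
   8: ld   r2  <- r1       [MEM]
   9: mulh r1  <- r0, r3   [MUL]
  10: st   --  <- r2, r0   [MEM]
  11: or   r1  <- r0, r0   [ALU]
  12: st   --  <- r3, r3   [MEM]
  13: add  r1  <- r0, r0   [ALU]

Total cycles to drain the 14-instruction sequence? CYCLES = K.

CYCLES = 9

t=0 i0:mul.MUL ; RAW+WAW r0
t=1 i1+i2:ld.MEM add.ALU ; 2-wide
t=2 i3:ld.MEM ; RAW r0
t=3 i4:mulh.MUL ; WAW r3
t=4 i5+i6:xor.ALU add.ALU ; 2-wide
t=5 i7:st.MEM ; no-port MEM/MEM
t=6 i8+i9:ld.MEM mulh.MUL ; 2-wide
t=7 i10+i11:st.MEM or.ALU ; 2-wide
t=8 i12+i13:st.MEM add.ALU ; 2-wide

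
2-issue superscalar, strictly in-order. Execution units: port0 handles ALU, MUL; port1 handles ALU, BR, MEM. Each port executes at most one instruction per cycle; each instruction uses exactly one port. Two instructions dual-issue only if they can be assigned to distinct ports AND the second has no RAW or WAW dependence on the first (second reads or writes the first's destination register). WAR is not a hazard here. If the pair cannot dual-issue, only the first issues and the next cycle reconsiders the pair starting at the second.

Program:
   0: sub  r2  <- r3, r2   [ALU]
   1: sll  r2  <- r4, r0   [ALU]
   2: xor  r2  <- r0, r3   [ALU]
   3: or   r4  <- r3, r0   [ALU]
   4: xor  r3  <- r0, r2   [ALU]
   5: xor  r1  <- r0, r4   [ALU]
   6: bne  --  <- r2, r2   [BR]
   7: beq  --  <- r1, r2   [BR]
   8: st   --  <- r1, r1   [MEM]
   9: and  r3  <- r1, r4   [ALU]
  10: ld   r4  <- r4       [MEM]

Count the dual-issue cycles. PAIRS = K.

#0 head=0: sub.ALU i0 WAW r2
#1 head=1: sll.ALU i1 WAW r2
#2 head=2: xor.ALU;or.ALU i2&i3 2-wide
#3 head=4: xor.ALU;xor.ALU i4&i5 2-wide
#4 head=6: bne.BR i6 no-port BR/BR
#5 head=7: beq.BR i7 no-port BR/MEM
#6 head=8: st.MEM;and.ALU i8&i9 2-wide
#7 head=10: ld.MEM i10 tail

PAIRS = 3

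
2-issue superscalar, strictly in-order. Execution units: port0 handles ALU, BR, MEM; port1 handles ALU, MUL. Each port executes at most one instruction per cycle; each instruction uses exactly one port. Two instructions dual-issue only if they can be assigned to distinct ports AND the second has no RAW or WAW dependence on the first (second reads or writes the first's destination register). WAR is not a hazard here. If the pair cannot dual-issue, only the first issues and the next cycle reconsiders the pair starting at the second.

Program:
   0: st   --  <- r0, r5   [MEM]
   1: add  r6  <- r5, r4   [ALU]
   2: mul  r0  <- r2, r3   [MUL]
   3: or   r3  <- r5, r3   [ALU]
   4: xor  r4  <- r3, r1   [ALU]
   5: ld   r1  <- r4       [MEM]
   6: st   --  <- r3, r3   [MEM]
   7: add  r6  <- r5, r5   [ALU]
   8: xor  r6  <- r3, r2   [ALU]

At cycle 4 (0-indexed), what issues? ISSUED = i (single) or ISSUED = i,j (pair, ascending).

ISSUED = 6,7

c0: i0/i1 st/add  2-wide
c1: i2/i3 mul/or  2-wide
c2: i4 xor  RAW r4
c3: i5 ld  no-port MEM/MEM
c4: i6/i7 st/add  2-wide
c5: i8 xor  tail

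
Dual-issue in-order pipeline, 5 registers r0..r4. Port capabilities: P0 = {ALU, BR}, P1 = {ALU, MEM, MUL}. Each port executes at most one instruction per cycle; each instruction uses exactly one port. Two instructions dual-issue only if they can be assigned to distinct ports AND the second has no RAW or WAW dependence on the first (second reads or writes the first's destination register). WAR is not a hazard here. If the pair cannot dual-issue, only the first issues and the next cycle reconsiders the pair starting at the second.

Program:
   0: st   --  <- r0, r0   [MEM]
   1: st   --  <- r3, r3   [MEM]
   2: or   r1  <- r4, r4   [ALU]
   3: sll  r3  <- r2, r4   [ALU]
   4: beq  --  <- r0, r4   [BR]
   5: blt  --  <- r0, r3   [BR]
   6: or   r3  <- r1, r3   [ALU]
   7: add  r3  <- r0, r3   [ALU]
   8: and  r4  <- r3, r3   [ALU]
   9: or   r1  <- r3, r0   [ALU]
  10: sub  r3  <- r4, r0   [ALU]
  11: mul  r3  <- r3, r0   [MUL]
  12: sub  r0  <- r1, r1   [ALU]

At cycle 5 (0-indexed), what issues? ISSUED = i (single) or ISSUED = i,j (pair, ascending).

c0: i0 st  no-port MEM/MEM
c1: i1,i2 st;or  2-wide
c2: i3,i4 sll;beq  2-wide
c3: i5,i6 blt;or  2-wide
c4: i7 add  RAW r3
c5: i8,i9 and;or  2-wide
c6: i10 sub  RAW+WAW r3
c7: i11,i12 mul;sub  2-wide

ISSUED = 8,9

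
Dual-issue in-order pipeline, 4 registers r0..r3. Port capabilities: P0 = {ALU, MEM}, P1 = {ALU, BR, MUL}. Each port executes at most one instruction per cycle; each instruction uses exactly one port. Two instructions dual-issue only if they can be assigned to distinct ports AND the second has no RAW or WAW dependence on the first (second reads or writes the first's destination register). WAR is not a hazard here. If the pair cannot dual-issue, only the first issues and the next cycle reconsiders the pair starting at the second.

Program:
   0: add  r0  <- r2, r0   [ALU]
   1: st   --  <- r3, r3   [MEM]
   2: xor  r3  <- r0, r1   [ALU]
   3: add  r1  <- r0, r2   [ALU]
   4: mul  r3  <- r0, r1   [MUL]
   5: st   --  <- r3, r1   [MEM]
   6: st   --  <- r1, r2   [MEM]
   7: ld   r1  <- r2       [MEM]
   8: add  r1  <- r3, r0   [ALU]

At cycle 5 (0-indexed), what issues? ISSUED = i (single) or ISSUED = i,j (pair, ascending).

ISSUED = 7

0. add.ALU/st.MEM @i0/i1  | dual
1. xor.ALU/add.ALU @i2/i3  | dual
2. mul.MUL @i4  | RAW r3
3. st.MEM @i5  | no-port MEM/MEM
4. st.MEM @i6  | no-port MEM/MEM
5. ld.MEM @i7  | WAW r1
6. add.ALU @i8  | tail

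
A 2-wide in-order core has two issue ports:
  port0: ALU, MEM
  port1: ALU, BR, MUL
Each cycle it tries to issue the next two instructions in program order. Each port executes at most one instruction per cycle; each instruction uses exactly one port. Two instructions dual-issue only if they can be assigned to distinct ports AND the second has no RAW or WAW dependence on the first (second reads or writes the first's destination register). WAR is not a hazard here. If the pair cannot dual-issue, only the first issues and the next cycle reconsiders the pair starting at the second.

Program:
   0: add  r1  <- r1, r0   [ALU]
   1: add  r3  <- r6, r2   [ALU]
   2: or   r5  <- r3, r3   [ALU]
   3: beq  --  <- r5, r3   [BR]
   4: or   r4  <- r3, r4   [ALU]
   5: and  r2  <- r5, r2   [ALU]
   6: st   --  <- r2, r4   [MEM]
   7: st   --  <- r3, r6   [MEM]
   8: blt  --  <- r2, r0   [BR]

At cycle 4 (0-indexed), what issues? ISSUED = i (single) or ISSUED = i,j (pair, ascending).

ISSUED = 6

  cy0 -> i0,i1 (add/add) 2-wide
  cy1 -> i2 (or) RAW r5
  cy2 -> i3,i4 (beq/or) 2-wide
  cy3 -> i5 (and) RAW r2
  cy4 -> i6 (st) no-port MEM/MEM
  cy5 -> i7,i8 (st/blt) 2-wide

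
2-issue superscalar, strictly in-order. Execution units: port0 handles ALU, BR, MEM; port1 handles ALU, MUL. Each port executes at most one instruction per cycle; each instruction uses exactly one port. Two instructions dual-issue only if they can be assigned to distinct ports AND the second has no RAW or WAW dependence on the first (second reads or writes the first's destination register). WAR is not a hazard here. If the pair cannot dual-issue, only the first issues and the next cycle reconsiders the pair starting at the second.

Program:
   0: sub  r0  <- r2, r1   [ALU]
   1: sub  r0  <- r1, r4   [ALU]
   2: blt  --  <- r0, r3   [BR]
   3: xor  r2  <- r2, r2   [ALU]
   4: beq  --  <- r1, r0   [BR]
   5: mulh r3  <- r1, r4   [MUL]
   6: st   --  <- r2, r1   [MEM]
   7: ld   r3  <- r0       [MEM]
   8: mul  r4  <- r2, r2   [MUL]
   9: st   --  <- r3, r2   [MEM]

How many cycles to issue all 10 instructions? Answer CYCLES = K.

CYCLES = 7

t=0 i0:sub.ALU ; WAW r0
t=1 i1:sub.ALU ; RAW r0
t=2 i2+i3:blt.BR+xor.ALU ; pair
t=3 i4+i5:beq.BR+mulh.MUL ; pair
t=4 i6:st.MEM ; no-port MEM/MEM
t=5 i7+i8:ld.MEM+mul.MUL ; pair
t=6 i9:st.MEM ; tail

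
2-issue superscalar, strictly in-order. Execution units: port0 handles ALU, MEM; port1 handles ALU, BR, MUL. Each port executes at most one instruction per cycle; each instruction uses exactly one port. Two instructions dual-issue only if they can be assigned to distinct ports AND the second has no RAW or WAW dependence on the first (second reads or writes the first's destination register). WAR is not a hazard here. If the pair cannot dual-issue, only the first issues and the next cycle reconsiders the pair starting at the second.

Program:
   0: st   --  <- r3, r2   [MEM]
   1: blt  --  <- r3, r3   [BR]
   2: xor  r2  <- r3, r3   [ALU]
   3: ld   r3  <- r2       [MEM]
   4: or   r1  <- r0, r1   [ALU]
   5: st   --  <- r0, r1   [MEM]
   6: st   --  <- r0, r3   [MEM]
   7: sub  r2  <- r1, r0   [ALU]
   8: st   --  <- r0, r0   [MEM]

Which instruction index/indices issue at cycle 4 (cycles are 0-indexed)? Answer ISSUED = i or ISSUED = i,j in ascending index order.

#0 head=0: st.MEM;blt.BR i0&i1 2-wide
#1 head=2: xor.ALU i2 RAW r2
#2 head=3: ld.MEM;or.ALU i3&i4 2-wide
#3 head=5: st.MEM i5 no-port MEM/MEM
#4 head=6: st.MEM;sub.ALU i6&i7 2-wide
#5 head=8: st.MEM i8 tail

ISSUED = 6,7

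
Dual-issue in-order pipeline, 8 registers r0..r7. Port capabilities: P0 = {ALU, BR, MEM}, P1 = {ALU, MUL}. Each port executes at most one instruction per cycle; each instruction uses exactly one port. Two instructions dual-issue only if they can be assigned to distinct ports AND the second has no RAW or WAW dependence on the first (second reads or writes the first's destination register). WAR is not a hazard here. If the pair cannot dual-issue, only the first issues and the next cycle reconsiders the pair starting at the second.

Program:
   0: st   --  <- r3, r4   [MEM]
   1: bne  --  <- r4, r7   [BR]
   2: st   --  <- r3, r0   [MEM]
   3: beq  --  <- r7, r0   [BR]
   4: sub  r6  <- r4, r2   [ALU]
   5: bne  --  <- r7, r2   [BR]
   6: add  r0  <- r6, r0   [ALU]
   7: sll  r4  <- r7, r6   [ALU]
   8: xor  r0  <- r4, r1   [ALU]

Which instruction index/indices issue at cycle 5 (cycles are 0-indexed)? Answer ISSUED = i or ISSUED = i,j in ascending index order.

t=0 i0:st.MEM ; no-port MEM/BR
t=1 i1:bne.BR ; no-port BR/MEM
t=2 i2:st.MEM ; no-port MEM/BR
t=3 i3,i4:beq.BR;sub.ALU ; 2-wide
t=4 i5,i6:bne.BR;add.ALU ; 2-wide
t=5 i7:sll.ALU ; RAW r4
t=6 i8:xor.ALU ; tail

ISSUED = 7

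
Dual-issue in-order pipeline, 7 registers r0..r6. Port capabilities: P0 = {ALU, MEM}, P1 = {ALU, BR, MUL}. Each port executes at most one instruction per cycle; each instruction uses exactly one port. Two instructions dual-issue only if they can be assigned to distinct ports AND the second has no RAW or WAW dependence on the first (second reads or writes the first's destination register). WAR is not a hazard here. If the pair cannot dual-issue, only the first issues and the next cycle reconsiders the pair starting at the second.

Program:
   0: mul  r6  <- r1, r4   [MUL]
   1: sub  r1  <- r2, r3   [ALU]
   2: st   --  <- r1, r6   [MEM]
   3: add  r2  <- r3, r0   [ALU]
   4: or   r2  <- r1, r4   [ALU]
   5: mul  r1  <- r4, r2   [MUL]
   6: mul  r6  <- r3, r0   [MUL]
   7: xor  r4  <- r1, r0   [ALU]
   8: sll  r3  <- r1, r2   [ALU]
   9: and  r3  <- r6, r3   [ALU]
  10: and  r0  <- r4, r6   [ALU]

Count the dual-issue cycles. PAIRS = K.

PAIRS = 4

0. mul;sub @i0&i1  | 2-wide
1. st;add @i2&i3  | 2-wide
2. or @i4  | RAW r2
3. mul @i5  | no-port MUL/MUL
4. mul;xor @i6&i7  | 2-wide
5. sll @i8  | RAW+WAW r3
6. and;and @i9&i10  | 2-wide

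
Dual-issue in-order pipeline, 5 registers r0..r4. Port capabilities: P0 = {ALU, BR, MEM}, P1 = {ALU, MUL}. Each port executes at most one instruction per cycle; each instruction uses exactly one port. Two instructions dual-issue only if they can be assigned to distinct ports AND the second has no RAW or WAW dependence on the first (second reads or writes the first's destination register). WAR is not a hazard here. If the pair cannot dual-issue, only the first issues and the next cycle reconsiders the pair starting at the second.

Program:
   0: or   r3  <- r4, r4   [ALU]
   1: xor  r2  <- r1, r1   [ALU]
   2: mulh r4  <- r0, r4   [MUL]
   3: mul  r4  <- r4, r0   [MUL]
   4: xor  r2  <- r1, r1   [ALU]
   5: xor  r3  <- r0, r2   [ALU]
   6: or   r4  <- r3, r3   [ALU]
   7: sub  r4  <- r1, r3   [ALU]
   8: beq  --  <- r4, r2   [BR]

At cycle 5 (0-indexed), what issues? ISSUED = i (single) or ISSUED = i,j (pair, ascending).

c0: i0,i1 or xor  2-wide
c1: i2 mulh  no-port MUL/MUL
c2: i3,i4 mul xor  2-wide
c3: i5 xor  RAW r3
c4: i6 or  WAW r4
c5: i7 sub  RAW r4
c6: i8 beq  tail

ISSUED = 7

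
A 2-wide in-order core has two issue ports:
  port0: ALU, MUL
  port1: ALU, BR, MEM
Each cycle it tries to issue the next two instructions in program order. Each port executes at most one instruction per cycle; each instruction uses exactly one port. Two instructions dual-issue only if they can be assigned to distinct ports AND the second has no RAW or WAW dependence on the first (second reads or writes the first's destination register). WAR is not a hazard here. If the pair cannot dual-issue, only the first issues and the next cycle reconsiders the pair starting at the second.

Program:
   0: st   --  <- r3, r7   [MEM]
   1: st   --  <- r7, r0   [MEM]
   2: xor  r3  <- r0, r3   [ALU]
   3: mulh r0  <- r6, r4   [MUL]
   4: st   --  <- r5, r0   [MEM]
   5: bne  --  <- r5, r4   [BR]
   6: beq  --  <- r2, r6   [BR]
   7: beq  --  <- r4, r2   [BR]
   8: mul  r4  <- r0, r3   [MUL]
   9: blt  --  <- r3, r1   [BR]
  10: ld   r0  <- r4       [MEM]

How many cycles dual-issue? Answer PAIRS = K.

PAIRS = 2

t=0 i0:st ; no-port MEM/MEM
t=1 i1&i2:st/xor ; dual
t=2 i3:mulh ; RAW r0
t=3 i4:st ; no-port MEM/BR
t=4 i5:bne ; no-port BR/BR
t=5 i6:beq ; no-port BR/BR
t=6 i7&i8:beq/mul ; dual
t=7 i9:blt ; no-port BR/MEM
t=8 i10:ld ; tail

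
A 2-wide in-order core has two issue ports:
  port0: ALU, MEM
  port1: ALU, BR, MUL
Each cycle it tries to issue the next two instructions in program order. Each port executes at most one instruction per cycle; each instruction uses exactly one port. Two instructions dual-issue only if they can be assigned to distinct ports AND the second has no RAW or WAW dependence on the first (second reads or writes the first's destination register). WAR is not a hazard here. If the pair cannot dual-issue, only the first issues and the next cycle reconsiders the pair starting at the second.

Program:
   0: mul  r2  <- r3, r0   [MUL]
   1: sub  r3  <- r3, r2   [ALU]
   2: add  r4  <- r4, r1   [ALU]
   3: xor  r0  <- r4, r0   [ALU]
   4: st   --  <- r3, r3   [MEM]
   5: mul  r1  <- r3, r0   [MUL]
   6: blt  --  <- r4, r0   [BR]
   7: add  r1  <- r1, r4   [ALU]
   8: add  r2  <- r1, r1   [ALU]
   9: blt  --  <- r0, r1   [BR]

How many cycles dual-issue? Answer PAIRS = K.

  cy0 -> i0 (mul) RAW r2
  cy1 -> i1/i2 (sub/add) dual
  cy2 -> i3/i4 (xor/st) dual
  cy3 -> i5 (mul) no-port MUL/BR
  cy4 -> i6/i7 (blt/add) dual
  cy5 -> i8/i9 (add/blt) dual

PAIRS = 4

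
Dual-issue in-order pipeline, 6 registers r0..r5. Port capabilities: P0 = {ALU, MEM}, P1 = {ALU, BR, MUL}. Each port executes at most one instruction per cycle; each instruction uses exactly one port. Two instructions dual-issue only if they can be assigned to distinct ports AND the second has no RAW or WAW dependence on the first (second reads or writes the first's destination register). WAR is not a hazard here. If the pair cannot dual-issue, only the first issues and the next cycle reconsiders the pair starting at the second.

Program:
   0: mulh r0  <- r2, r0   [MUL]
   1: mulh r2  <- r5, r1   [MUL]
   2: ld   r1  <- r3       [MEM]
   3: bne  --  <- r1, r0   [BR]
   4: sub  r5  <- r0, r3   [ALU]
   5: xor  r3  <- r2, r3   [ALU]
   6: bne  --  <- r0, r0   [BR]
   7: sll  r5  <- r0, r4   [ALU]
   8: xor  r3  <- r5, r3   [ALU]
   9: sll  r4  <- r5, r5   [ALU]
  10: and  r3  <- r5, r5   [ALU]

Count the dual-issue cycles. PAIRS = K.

PAIRS = 4

[0] i0  mulh  -- no-port MUL/MUL
[1] i1,i2  mulh+ld  -- 2-wide
[2] i3,i4  bne+sub  -- 2-wide
[3] i5,i6  xor+bne  -- 2-wide
[4] i7  sll  -- RAW r5
[5] i8,i9  xor+sll  -- 2-wide
[6] i10  and  -- tail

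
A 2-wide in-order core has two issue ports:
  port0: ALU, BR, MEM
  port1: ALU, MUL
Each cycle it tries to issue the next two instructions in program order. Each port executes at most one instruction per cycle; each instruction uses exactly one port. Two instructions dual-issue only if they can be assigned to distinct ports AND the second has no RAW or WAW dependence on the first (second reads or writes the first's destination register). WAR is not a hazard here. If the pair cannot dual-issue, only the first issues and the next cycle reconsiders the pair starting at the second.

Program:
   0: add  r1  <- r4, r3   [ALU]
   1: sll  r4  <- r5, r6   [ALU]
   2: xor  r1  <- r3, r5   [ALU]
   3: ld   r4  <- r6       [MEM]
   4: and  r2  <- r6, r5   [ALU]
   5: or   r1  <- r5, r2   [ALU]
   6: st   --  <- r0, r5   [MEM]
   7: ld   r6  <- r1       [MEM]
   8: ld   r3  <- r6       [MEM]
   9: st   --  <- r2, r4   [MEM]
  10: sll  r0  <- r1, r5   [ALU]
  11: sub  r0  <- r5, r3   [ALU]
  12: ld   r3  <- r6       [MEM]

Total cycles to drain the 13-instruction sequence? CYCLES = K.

c0: i0/i1 add.ALU sll.ALU  2-wide
c1: i2/i3 xor.ALU ld.MEM  2-wide
c2: i4 and.ALU  RAW r2
c3: i5/i6 or.ALU st.MEM  2-wide
c4: i7 ld.MEM  no-port MEM/MEM
c5: i8 ld.MEM  no-port MEM/MEM
c6: i9/i10 st.MEM sll.ALU  2-wide
c7: i11/i12 sub.ALU ld.MEM  2-wide

CYCLES = 8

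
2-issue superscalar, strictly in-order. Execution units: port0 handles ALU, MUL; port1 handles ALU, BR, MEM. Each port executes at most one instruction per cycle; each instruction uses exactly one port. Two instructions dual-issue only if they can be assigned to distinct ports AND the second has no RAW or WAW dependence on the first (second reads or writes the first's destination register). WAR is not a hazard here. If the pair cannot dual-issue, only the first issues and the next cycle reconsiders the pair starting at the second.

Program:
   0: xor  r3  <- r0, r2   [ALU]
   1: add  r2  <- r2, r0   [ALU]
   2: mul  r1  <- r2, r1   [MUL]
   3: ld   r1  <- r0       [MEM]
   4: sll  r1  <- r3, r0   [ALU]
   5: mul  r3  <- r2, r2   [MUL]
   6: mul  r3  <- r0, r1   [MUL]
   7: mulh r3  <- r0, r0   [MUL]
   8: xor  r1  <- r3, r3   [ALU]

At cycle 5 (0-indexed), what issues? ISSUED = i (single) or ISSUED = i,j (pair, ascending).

t=0 i0&i1:xor.ALU/add.ALU ; 2-wide
t=1 i2:mul.MUL ; WAW r1
t=2 i3:ld.MEM ; WAW r1
t=3 i4&i5:sll.ALU/mul.MUL ; 2-wide
t=4 i6:mul.MUL ; no-port MUL/MUL
t=5 i7:mulh.MUL ; RAW r3
t=6 i8:xor.ALU ; tail

ISSUED = 7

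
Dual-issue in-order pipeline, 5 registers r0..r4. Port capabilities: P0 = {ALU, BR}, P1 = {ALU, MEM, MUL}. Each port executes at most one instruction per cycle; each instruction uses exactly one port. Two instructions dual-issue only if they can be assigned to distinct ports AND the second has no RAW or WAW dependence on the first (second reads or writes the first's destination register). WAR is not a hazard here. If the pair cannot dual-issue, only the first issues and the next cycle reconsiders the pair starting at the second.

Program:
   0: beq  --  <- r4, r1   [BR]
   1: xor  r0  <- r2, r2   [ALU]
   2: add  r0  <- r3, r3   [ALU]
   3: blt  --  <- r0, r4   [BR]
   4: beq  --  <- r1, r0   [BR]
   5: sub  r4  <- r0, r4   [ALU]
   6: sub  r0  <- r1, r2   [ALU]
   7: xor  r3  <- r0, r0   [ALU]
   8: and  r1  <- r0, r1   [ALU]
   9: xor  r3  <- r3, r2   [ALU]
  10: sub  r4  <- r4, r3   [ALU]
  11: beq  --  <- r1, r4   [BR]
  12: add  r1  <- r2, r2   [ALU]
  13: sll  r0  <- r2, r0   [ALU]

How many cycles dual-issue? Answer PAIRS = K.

PAIRS = 4

t=0 i0,i1:beq;xor ; pair
t=1 i2:add ; RAW r0
t=2 i3:blt ; no-port BR/BR
t=3 i4,i5:beq;sub ; pair
t=4 i6:sub ; RAW r0
t=5 i7,i8:xor;and ; pair
t=6 i9:xor ; RAW r3
t=7 i10:sub ; RAW r4
t=8 i11,i12:beq;add ; pair
t=9 i13:sll ; tail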